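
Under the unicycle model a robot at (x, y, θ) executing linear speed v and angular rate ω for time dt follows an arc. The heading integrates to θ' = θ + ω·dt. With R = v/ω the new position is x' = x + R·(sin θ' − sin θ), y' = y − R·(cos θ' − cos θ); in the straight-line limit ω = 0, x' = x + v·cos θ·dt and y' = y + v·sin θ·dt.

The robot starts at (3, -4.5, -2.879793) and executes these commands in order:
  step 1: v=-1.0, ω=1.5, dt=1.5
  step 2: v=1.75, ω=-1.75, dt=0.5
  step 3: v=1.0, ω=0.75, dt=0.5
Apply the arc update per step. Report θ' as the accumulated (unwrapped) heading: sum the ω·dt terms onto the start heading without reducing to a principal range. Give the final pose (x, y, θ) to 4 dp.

step 1: θ'=-0.6298 (R=-0.6667) → pose (3.2201, -3.3173, -0.6298)
step 2: θ'=-1.5048 (R=-1.0000) → pose (3.6290, -4.0595, -1.5048)
step 3: θ'=-1.1298 (R=1.3333) → pose (3.7536, -4.5407, -1.1298)

(3.7536, -4.5407, -1.1298)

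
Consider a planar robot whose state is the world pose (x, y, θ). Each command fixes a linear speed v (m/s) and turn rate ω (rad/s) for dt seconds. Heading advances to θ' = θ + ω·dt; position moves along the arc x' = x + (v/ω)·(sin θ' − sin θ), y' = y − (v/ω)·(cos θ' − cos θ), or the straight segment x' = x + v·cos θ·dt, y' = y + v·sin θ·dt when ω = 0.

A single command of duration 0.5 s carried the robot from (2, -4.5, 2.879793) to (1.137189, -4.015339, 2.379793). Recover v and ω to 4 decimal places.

Δθ = 2.379793 − 2.879793 = -0.500000
ω = Δθ/dt = -0.500000/0.5 = -1.0000
R = Δx/(sin θ' − sin θ) = -2.0000
v = R·ω = -2.0000·-1.0000 = 2.0000

v = 2.0000, ω = -1.0000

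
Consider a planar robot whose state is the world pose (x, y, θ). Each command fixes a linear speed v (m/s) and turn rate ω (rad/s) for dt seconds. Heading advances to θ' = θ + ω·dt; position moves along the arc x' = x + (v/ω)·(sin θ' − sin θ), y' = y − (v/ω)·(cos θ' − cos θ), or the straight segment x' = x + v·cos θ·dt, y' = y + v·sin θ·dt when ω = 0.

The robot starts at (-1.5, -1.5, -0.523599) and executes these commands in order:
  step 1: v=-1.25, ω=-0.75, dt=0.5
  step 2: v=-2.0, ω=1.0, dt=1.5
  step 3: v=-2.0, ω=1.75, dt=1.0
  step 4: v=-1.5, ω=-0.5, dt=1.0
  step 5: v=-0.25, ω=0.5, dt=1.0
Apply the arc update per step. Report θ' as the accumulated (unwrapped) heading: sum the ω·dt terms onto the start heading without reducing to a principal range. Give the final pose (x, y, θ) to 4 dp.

step 1: θ'=-0.8986 (R=1.6667) → pose (-1.9708, -1.0945, -0.8986)
step 2: θ'=0.6014 (R=-2.0000) → pose (-4.6673, -0.6908, 0.6014)
step 3: θ'=2.3514 (R=-1.1429) → pose (-4.8326, -2.4374, 2.3514)
step 4: θ'=1.8514 (R=3.0000) → pose (-4.0814, -3.7177, 1.8514)
step 5: θ'=2.3514 (R=-0.5000) → pose (-3.9562, -3.9311, 2.3514)

(-3.9562, -3.9311, 2.3514)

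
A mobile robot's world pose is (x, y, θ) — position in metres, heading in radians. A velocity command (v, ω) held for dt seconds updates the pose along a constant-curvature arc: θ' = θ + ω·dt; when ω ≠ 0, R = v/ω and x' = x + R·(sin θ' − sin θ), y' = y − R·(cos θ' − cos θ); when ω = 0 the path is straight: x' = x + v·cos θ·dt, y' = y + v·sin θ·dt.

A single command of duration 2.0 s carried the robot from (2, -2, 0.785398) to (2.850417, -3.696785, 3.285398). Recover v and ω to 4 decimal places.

v = -1.2500, ω = 1.2500

Δθ = 3.285398 − 0.785398 = 2.500000
ω = Δθ/dt = 2.500000/2.0 = 1.2500
R = −Δy/(cos θ' − cos θ) = -1.0000
v = R·ω = -1.0000·1.2500 = -1.2500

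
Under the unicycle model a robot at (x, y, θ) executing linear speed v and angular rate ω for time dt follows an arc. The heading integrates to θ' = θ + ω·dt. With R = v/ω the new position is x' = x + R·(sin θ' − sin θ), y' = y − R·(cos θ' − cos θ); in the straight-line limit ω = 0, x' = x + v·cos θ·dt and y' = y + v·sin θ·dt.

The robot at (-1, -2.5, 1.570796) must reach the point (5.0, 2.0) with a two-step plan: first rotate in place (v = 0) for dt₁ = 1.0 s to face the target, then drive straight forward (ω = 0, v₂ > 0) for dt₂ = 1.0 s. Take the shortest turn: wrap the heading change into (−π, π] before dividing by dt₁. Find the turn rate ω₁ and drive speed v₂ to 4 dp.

heading to target = atan2(2−-2.5, 5−-1) = 0.6435
Δθ = wrap(0.6435 − 1.5708) = -0.9273; ω₁ = Δθ/dt₁ = -0.9273
distance = √((5−-1)² + (2−-2.5)²) = 7.5000; v₂ = distance/dt₂ = 7.5000

ω₁ = -0.9273, v₂ = 7.5000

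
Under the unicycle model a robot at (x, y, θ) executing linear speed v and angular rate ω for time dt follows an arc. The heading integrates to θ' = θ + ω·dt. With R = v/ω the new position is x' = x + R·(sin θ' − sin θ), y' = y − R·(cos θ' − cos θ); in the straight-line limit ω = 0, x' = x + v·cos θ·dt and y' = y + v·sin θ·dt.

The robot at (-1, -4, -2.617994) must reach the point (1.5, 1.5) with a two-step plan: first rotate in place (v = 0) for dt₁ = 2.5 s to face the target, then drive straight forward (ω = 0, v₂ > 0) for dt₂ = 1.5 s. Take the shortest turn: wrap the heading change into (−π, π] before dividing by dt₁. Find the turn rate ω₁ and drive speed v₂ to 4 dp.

heading to target = atan2(1.5−-4, 1.5−-1) = 1.1442
Δθ = wrap(1.1442 − -2.6180) = -2.5210; ω₁ = Δθ/dt₁ = -1.0084
distance = √((1.5−-1)² + (1.5−-4)²) = 6.0415; v₂ = distance/dt₂ = 4.0277

ω₁ = -1.0084, v₂ = 4.0277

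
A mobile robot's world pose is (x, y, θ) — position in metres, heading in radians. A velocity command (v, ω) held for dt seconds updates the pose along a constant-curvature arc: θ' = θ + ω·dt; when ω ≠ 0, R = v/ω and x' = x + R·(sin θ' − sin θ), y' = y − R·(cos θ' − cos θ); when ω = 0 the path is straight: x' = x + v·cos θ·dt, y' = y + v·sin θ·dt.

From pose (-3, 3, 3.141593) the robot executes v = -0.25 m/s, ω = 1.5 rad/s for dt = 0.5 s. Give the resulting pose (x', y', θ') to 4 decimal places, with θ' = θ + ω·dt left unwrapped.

(-2.8864, 3.0447, 3.8916)

θ' = 3.1416 + 1.5·0.5 = 3.8916
R = v/ω = -0.25/1.5 = -0.1667
x' = -3 + -0.1667·(sin 3.8916 − sin 3.1416) = -2.8864
y' = 3 − -0.1667·(cos 3.8916 − cos 3.1416) = 3.0447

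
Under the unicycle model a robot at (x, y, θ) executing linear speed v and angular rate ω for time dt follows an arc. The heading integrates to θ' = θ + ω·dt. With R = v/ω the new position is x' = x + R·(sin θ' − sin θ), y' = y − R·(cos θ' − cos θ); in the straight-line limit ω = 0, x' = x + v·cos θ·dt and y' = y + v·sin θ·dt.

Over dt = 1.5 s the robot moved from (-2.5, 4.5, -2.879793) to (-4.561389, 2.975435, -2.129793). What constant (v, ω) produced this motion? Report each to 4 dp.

Δθ = -2.129793 − -2.879793 = 0.750000
ω = Δθ/dt = 0.750000/1.5 = 0.5000
R = Δx/(sin θ' − sin θ) = 3.5000
v = R·ω = 3.5000·0.5000 = 1.7500

v = 1.7500, ω = 0.5000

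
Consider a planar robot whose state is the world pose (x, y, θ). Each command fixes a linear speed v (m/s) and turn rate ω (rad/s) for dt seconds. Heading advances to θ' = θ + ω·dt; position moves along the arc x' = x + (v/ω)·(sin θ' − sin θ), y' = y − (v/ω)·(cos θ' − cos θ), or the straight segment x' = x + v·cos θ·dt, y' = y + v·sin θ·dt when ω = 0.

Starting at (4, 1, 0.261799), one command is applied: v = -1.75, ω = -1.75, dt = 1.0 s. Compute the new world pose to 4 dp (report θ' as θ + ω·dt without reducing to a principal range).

θ' = 0.2618 + -1.75·1.0 = -1.4882
R = v/ω = -1.75/-1.75 = 1.0000
x' = 4 + 1.0000·(sin -1.4882 − sin 0.2618) = 2.7446
y' = 1 − 1.0000·(cos -1.4882 − cos 0.2618) = 1.8834

(2.7446, 1.8834, -1.4882)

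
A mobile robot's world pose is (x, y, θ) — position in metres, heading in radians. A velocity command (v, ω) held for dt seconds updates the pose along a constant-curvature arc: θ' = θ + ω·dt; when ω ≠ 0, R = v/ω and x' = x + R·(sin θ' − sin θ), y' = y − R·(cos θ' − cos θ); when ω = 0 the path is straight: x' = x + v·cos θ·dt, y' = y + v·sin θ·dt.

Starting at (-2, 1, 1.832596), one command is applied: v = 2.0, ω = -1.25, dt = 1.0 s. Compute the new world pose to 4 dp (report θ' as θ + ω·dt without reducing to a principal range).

(-1.3348, 2.7502, 0.5826)

θ' = 1.8326 + -1.25·1.0 = 0.5826
R = v/ω = 2.0/-1.25 = -1.6000
x' = -2 + -1.6000·(sin 0.5826 − sin 1.8326) = -1.3348
y' = 1 − -1.6000·(cos 0.5826 − cos 1.8326) = 2.7502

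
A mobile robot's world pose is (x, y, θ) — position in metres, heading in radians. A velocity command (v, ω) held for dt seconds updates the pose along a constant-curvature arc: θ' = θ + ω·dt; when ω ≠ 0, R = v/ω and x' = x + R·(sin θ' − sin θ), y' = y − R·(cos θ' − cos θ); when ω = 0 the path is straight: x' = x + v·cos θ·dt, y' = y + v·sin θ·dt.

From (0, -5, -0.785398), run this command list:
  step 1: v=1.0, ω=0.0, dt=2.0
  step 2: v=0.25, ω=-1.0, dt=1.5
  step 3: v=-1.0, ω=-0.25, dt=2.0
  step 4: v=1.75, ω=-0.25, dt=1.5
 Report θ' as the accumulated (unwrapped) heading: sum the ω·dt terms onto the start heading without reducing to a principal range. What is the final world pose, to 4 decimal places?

(0.4803, -6.0653, -3.1604)

step 1: θ'=-0.7854 (straight) → pose (1.4142, -6.4142, -0.7854)
step 2: θ'=-2.2854 (R=-0.2500) → pose (1.4263, -6.7548, -2.2854)
step 3: θ'=-2.7854 (R=4.0000) → pose (3.0529, -5.6272, -2.7854)
step 4: θ'=-3.1604 (R=-7.0000) → pose (0.4803, -6.0653, -3.1604)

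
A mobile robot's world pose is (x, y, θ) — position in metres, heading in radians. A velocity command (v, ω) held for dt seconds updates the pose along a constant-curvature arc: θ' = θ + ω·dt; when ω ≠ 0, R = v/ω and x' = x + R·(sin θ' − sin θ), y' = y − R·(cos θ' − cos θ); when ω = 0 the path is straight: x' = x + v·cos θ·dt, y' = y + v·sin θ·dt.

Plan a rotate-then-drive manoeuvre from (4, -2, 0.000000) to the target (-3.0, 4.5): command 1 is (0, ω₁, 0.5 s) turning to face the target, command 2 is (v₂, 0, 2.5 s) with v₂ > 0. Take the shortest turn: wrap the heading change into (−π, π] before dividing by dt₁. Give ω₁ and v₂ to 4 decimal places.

ω₁ = 4.7864, v₂ = 3.8210

heading to target = atan2(4.5−-2, -3−4) = 2.3932
Δθ = wrap(2.3932 − 0.0000) = 2.3932; ω₁ = Δθ/dt₁ = 4.7864
distance = √((-3−4)² + (4.5−-2)²) = 9.5525; v₂ = distance/dt₂ = 3.8210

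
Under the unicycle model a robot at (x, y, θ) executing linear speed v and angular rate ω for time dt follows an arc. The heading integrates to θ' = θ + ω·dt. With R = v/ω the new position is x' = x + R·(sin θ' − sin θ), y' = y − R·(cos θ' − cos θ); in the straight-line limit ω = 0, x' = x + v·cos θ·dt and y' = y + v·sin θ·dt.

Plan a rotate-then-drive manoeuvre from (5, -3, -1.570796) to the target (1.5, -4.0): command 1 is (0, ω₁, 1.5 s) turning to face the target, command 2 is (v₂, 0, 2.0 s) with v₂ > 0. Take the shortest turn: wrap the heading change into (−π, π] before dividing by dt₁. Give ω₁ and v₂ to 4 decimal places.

ω₁ = -0.8617, v₂ = 1.8200

heading to target = atan2(-4−-3, 1.5−5) = -2.8633
Δθ = wrap(-2.8633 − -1.5708) = -1.2925; ω₁ = Δθ/dt₁ = -0.8617
distance = √((1.5−5)² + (-4−-3)²) = 3.6401; v₂ = distance/dt₂ = 1.8200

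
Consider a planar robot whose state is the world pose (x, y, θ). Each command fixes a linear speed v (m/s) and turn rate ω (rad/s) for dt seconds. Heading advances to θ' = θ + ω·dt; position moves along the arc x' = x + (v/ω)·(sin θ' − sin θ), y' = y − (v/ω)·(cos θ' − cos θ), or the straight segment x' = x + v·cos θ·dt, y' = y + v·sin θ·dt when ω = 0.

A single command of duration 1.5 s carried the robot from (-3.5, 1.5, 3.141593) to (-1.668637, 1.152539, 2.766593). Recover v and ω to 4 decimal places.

Δθ = 2.766593 − 3.141593 = -0.375000
ω = Δθ/dt = -0.375000/1.5 = -0.2500
R = Δx/(sin θ' − sin θ) = 5.0000
v = R·ω = 5.0000·-0.2500 = -1.2500

v = -1.2500, ω = -0.2500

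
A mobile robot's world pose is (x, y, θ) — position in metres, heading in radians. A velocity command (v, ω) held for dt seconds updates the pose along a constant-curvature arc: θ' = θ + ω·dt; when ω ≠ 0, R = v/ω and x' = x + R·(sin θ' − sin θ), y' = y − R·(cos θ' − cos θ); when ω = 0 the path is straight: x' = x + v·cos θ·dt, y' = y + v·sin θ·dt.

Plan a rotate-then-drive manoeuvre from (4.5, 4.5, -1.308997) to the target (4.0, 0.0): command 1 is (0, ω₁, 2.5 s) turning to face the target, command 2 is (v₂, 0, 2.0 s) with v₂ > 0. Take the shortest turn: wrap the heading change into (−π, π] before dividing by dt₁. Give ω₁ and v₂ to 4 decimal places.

heading to target = atan2(0−4.5, 4−4.5) = -1.6815
Δθ = wrap(-1.6815 − -1.3090) = -0.3725; ω₁ = Δθ/dt₁ = -0.1490
distance = √((4−4.5)² + (0−4.5)²) = 4.5277; v₂ = distance/dt₂ = 2.2638

ω₁ = -0.1490, v₂ = 2.2638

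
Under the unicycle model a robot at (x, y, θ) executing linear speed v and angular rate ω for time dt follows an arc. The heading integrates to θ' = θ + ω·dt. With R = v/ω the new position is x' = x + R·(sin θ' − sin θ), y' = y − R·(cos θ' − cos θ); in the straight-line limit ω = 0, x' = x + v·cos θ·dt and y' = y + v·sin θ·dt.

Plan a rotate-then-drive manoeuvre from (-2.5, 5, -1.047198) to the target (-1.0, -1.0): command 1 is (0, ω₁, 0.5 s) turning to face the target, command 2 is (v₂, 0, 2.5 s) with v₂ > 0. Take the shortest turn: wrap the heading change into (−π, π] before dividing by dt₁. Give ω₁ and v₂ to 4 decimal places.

ω₁ = -0.5572, v₂ = 2.4739

heading to target = atan2(-1−5, -1−-2.5) = -1.3258
Δθ = wrap(-1.3258 − -1.0472) = -0.2786; ω₁ = Δθ/dt₁ = -0.5572
distance = √((-1−-2.5)² + (-1−5)²) = 6.1847; v₂ = distance/dt₂ = 2.4739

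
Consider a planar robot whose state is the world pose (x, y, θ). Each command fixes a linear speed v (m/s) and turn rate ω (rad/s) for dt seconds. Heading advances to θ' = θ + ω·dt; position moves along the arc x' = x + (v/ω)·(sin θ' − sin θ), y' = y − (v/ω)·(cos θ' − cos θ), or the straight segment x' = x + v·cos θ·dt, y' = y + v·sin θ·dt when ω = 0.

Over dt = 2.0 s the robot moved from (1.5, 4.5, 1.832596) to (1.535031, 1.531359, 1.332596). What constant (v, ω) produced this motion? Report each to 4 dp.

v = -1.5000, ω = -0.2500

Δθ = 1.332596 − 1.832596 = -0.500000
ω = Δθ/dt = -0.500000/2.0 = -0.2500
R = −Δy/(cos θ' − cos θ) = 6.0000
v = R·ω = 6.0000·-0.2500 = -1.5000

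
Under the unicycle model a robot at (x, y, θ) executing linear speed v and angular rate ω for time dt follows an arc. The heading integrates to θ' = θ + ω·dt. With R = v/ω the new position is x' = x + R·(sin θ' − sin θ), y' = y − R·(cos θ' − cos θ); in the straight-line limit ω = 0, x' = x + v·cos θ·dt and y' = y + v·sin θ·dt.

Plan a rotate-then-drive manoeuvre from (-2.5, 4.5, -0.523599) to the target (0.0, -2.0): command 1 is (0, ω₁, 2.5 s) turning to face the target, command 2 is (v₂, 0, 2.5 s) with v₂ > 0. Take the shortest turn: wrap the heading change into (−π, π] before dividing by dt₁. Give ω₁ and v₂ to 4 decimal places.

ω₁ = -0.2720, v₂ = 2.7857

heading to target = atan2(-2−4.5, 0−-2.5) = -1.2036
Δθ = wrap(-1.2036 − -0.5236) = -0.6800; ω₁ = Δθ/dt₁ = -0.2720
distance = √((0−-2.5)² + (-2−4.5)²) = 6.9642; v₂ = distance/dt₂ = 2.7857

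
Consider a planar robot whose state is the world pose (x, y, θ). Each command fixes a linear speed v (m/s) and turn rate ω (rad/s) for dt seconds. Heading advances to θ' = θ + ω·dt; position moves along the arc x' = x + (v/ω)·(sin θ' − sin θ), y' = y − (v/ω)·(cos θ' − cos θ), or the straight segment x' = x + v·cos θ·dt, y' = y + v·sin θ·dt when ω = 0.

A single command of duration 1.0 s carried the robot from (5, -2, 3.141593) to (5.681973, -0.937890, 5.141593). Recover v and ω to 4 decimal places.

v = -1.5000, ω = 2.0000

Δθ = 5.141593 − 3.141593 = 2.000000
ω = Δθ/dt = 2.000000/1.0 = 2.0000
R = −Δy/(cos θ' − cos θ) = -0.7500
v = R·ω = -0.7500·2.0000 = -1.5000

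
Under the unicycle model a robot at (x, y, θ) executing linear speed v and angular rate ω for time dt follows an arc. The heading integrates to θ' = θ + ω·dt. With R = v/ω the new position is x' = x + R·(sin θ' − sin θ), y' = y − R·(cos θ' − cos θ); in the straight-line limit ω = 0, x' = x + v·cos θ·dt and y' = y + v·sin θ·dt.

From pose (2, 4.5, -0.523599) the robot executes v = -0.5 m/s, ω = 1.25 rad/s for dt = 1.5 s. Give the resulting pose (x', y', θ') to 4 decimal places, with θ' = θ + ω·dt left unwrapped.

(1.4096, 4.2406, 1.3514)

θ' = -0.5236 + 1.25·1.5 = 1.3514
R = v/ω = -0.5/1.25 = -0.4000
x' = 2 + -0.4000·(sin 1.3514 − sin -0.5236) = 1.4096
y' = 4.5 − -0.4000·(cos 1.3514 − cos -0.5236) = 4.2406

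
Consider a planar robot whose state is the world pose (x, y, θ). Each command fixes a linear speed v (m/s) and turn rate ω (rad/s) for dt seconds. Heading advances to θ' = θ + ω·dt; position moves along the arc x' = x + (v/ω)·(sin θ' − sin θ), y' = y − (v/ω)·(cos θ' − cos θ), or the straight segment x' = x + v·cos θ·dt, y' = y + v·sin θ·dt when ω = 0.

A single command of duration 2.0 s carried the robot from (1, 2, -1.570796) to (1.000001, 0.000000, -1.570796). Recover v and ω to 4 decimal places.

Δθ = -1.570796 − -1.570796 = 0.000000
ω = Δθ/dt = 0.000000/2.0 = 0.0000
ω = 0 → v = (Δx·cos θ + Δy·sin θ)/dt = 1.0000

v = 1.0000, ω = 0.0000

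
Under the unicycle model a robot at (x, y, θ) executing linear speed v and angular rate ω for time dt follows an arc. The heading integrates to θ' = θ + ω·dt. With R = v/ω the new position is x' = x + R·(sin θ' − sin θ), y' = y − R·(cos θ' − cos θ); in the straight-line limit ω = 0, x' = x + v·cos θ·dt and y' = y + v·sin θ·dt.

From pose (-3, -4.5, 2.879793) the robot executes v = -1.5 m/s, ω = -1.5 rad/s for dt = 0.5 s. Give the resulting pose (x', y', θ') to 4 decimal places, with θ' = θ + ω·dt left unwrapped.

(-2.4110, -4.9356, 2.1298)

θ' = 2.8798 + -1.5·0.5 = 2.1298
R = v/ω = -1.5/-1.5 = 1.0000
x' = -3 + 1.0000·(sin 2.1298 − sin 2.8798) = -2.4110
y' = -4.5 − 1.0000·(cos 2.1298 − cos 2.8798) = -4.9356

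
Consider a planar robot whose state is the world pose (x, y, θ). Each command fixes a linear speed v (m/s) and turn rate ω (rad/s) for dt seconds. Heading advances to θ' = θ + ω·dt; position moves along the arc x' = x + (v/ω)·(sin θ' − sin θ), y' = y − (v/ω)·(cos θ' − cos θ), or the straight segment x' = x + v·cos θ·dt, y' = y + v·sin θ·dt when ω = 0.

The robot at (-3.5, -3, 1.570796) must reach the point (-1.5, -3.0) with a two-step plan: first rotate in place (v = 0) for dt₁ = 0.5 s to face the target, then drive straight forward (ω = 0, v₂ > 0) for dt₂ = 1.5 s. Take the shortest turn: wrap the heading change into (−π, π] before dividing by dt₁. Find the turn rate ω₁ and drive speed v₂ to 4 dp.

ω₁ = -3.1416, v₂ = 1.3333

heading to target = atan2(-3−-3, -1.5−-3.5) = 0.0000
Δθ = wrap(0.0000 − 1.5708) = -1.5708; ω₁ = Δθ/dt₁ = -3.1416
distance = √((-1.5−-3.5)² + (-3−-3)²) = 2.0000; v₂ = distance/dt₂ = 1.3333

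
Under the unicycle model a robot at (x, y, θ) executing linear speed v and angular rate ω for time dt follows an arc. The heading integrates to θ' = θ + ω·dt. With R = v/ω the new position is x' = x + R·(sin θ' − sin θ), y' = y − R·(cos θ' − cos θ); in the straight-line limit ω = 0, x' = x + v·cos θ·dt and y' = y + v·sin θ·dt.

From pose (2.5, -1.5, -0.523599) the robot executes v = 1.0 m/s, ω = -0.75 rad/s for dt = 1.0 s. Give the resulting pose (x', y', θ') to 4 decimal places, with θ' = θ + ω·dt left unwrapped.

(3.1082, -2.2642, -1.2736)

θ' = -0.5236 + -0.75·1.0 = -1.2736
R = v/ω = 1.0/-0.75 = -1.3333
x' = 2.5 + -1.3333·(sin -1.2736 − sin -0.5236) = 3.1082
y' = -1.5 − -1.3333·(cos -1.2736 − cos -0.5236) = -2.2642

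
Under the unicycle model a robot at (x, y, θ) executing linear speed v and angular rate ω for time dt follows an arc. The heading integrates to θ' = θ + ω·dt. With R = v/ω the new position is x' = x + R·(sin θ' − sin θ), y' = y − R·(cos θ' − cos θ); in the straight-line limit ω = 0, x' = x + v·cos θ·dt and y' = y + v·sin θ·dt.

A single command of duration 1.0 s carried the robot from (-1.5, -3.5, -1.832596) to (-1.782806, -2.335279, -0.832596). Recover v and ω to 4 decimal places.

v = -1.2500, ω = 1.0000

Δθ = -0.832596 − -1.832596 = 1.000000
ω = Δθ/dt = 1.000000/1.0 = 1.0000
R = −Δy/(cos θ' − cos θ) = -1.2500
v = R·ω = -1.2500·1.0000 = -1.2500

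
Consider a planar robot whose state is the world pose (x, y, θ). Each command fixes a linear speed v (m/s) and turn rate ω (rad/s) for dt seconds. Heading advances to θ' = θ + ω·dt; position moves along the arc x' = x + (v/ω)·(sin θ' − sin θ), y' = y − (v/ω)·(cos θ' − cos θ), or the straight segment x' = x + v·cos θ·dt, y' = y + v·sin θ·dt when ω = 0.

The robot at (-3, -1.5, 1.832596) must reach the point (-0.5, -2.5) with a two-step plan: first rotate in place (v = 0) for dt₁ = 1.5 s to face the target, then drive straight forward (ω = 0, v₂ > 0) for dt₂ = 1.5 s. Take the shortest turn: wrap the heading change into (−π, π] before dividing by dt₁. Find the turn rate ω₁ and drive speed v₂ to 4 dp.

ω₁ = -1.4754, v₂ = 1.7951

heading to target = atan2(-2.5−-1.5, -0.5−-3) = -0.3805
Δθ = wrap(-0.3805 − 1.8326) = -2.2131; ω₁ = Δθ/dt₁ = -1.4754
distance = √((-0.5−-3)² + (-2.5−-1.5)²) = 2.6926; v₂ = distance/dt₂ = 1.7951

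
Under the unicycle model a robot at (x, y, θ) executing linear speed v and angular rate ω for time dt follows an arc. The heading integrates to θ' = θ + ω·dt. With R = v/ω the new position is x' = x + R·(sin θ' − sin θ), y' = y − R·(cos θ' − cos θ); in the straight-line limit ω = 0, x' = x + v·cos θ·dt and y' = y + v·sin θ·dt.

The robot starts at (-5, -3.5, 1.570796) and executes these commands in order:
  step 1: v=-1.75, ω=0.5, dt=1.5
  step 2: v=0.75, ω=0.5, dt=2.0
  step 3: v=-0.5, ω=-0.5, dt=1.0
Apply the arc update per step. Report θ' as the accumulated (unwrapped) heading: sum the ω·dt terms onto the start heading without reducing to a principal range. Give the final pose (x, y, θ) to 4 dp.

(-4.9322, -5.4672, 2.8208)

step 1: θ'=2.3208 (R=-3.5000) → pose (-4.0609, -5.8857, 2.3208)
step 2: θ'=3.3208 (R=1.5000) → pose (-5.4258, -5.4322, 3.3208)
step 3: θ'=2.8208 (R=1.0000) → pose (-4.9322, -5.4672, 2.8208)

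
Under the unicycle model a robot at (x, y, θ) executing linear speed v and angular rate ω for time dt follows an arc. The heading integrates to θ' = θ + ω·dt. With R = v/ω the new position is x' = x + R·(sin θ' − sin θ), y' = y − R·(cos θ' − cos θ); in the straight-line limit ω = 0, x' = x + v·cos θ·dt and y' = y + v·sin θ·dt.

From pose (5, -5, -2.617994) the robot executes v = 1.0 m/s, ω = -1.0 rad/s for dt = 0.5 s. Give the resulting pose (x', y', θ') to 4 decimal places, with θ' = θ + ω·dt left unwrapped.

θ' = -2.6180 + -1.0·0.5 = -3.1180
R = v/ω = 1.0/-1.0 = -1.0000
x' = 5 + -1.0000·(sin -3.1180 − sin -2.6180) = 4.5236
y' = -5 − -1.0000·(cos -3.1180 − cos -2.6180) = -5.1337

(4.5236, -5.1337, -3.1180)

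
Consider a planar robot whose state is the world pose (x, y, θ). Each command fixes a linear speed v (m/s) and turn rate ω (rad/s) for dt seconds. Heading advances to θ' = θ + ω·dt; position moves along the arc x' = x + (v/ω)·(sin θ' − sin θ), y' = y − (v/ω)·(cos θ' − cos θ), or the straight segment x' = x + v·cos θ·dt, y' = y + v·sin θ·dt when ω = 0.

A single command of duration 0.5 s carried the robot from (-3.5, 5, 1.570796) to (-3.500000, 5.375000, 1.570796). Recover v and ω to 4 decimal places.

v = 0.7500, ω = 0.0000

Δθ = 1.570796 − 1.570796 = 0.000000
ω = Δθ/dt = 0.000000/0.5 = 0.0000
ω = 0 → v = (Δx·cos θ + Δy·sin θ)/dt = 0.7500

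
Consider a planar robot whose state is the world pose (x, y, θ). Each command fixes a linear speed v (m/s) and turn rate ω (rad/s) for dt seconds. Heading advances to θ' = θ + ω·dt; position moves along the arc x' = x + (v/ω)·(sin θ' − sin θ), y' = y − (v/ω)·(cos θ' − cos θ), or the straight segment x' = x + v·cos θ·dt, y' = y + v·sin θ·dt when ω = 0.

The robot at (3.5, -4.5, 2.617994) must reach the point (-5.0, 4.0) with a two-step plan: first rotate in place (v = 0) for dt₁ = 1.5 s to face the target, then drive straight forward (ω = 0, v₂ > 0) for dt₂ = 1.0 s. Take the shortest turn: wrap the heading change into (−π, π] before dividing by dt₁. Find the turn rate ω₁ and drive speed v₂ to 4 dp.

heading to target = atan2(4−-4.5, -5−3.5) = 2.3562
Δθ = wrap(2.3562 − 2.6180) = -0.2618; ω₁ = Δθ/dt₁ = -0.1745
distance = √((-5−3.5)² + (4−-4.5)²) = 12.0208; v₂ = distance/dt₂ = 12.0208

ω₁ = -0.1745, v₂ = 12.0208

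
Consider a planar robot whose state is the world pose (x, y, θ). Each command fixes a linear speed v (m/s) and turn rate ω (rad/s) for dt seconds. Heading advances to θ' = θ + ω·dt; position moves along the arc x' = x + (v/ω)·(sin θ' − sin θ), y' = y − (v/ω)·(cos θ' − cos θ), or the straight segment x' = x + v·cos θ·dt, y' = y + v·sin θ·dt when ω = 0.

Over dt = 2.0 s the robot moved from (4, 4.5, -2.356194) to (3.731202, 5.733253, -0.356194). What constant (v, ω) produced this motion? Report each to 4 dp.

v = -0.7500, ω = 1.0000

Δθ = -0.356194 − -2.356194 = 2.000000
ω = Δθ/dt = 2.000000/2.0 = 1.0000
R = −Δy/(cos θ' − cos θ) = -0.7500
v = R·ω = -0.7500·1.0000 = -0.7500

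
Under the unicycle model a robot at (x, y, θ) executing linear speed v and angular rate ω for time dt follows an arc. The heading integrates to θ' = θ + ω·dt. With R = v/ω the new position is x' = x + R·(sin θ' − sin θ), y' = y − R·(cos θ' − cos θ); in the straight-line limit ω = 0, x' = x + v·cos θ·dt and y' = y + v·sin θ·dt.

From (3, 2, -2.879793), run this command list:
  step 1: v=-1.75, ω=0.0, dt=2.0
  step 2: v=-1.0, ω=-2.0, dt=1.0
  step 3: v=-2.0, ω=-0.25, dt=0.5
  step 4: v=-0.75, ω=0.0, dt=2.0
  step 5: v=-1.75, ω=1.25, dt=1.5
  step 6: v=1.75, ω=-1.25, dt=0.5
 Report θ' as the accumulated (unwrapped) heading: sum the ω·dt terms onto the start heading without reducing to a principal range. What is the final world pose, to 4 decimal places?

(6.8779, -1.6183, -3.7548)

step 1: θ'=-2.8798 (straight) → pose (6.3807, 2.9059, -2.8798)
step 2: θ'=-4.8798 (R=0.5000) → pose (7.0032, 2.3396, -4.8798)
step 3: θ'=-5.0048 (R=8.0000) → pose (6.7754, 1.3665, -5.0048)
step 4: θ'=-5.0048 (straight) → pose (6.3430, -0.0698, -5.0048)
step 5: θ'=-3.1298 (R=-1.4000) → pose (7.7001, -1.8733, -3.1298)
step 6: θ'=-3.7548 (R=-1.4000) → pose (6.8779, -1.6183, -3.7548)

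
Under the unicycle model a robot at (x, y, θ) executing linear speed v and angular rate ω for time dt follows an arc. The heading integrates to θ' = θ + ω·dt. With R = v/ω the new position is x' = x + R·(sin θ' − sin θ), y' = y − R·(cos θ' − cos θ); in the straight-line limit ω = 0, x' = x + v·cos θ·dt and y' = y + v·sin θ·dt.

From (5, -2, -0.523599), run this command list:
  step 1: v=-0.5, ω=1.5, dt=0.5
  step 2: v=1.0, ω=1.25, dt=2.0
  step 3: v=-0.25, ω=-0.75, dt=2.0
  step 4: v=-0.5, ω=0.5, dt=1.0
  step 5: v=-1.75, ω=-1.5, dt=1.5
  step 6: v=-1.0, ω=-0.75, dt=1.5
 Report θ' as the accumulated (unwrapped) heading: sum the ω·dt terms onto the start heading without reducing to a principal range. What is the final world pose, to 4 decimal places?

(2.6358, -1.2952, -1.6486)

step 1: θ'=0.2264 (R=-0.3333) → pose (4.7585, -1.9638, 0.2264)
step 2: θ'=2.7264 (R=0.8000) → pose (4.9016, -0.4522, 2.7264)
step 3: θ'=1.2264 (R=0.3333) → pose (5.0809, -0.8698, 1.2264)
step 4: θ'=1.7264 (R=-1.0000) → pose (5.0343, -1.3624, 1.7264)
step 5: θ'=-0.5236 (R=1.1667) → pose (3.2984, -2.5536, -0.5236)
step 6: θ'=-1.6486 (R=1.3333) → pose (2.6358, -1.2952, -1.6486)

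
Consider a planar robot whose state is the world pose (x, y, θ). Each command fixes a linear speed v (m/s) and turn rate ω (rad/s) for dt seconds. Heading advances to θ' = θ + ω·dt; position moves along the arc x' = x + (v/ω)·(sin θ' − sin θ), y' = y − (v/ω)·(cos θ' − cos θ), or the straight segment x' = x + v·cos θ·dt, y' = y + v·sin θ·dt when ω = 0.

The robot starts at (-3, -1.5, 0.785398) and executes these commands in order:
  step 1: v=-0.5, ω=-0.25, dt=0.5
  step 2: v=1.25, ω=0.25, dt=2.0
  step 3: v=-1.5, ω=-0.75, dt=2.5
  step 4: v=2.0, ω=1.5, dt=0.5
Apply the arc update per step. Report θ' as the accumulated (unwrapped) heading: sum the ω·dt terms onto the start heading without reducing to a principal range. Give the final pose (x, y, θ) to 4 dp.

(-3.8933, -0.7495, 0.0354)

step 1: θ'=0.6604 (R=2.0000) → pose (-3.1874, -1.6653, 0.6604)
step 2: θ'=1.1604 (R=5.0000) → pose (-1.6697, 0.2886, 1.1604)
step 3: θ'=-0.7146 (R=2.0000) → pose (-4.8143, -0.4242, -0.7146)
step 4: θ'=0.0354 (R=1.3333) → pose (-3.8933, -0.7495, 0.0354)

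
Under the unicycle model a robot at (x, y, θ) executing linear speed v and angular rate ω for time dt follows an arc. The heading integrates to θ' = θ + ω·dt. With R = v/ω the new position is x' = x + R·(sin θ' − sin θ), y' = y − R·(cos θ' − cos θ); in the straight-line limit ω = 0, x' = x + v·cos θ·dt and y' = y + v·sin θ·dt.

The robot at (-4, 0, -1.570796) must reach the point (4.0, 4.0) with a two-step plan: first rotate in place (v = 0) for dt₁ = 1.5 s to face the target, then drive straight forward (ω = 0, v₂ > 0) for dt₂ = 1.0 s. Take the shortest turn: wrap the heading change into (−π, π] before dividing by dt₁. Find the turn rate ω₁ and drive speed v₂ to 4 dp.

heading to target = atan2(4−0, 4−-4) = 0.4636
Δθ = wrap(0.4636 − -1.5708) = 2.0344; ω₁ = Δθ/dt₁ = 1.3563
distance = √((4−-4)² + (4−0)²) = 8.9443; v₂ = distance/dt₂ = 8.9443

ω₁ = 1.3563, v₂ = 8.9443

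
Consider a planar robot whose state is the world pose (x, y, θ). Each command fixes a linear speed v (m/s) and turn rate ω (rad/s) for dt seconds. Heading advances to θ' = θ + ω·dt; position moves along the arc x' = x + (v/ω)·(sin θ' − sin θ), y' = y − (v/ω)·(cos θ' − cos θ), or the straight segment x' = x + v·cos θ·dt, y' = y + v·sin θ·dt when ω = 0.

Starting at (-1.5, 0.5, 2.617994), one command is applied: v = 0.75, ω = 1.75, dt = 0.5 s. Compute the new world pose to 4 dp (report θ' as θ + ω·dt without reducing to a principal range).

(-1.8618, 0.5312, 3.4930)

θ' = 2.6180 + 1.75·0.5 = 3.4930
R = v/ω = 0.75/1.75 = 0.4286
x' = -1.5 + 0.4286·(sin 3.4930 − sin 2.6180) = -1.8618
y' = 0.5 − 0.4286·(cos 3.4930 − cos 2.6180) = 0.5312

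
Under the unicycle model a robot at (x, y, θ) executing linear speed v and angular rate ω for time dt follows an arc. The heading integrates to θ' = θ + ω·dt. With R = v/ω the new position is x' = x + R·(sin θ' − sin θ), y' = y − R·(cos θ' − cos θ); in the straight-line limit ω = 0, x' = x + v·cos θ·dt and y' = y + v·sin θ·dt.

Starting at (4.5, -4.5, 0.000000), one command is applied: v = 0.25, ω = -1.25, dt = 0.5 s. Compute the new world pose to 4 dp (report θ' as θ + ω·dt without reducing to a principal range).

θ' = 0.0000 + -1.25·0.5 = -0.6250
R = v/ω = 0.25/-1.25 = -0.2000
x' = 4.5 + -0.2000·(sin -0.6250 − sin 0.0000) = 4.6170
y' = -4.5 − -0.2000·(cos -0.6250 − cos 0.0000) = -4.5378

(4.6170, -4.5378, -0.6250)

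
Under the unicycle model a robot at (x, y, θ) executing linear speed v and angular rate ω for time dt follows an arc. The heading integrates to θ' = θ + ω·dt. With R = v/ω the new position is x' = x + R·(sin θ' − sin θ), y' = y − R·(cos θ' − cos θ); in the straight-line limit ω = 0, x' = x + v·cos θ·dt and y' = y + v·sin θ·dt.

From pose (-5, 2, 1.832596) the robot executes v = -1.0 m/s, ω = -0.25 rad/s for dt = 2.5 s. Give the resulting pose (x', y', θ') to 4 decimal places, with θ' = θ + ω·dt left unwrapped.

(-5.1246, -0.4563, 1.2076)

θ' = 1.8326 + -0.25·2.5 = 1.2076
R = v/ω = -1.0/-0.25 = 4.0000
x' = -5 + 4.0000·(sin 1.2076 − sin 1.8326) = -5.1246
y' = 2 − 4.0000·(cos 1.2076 − cos 1.8326) = -0.4563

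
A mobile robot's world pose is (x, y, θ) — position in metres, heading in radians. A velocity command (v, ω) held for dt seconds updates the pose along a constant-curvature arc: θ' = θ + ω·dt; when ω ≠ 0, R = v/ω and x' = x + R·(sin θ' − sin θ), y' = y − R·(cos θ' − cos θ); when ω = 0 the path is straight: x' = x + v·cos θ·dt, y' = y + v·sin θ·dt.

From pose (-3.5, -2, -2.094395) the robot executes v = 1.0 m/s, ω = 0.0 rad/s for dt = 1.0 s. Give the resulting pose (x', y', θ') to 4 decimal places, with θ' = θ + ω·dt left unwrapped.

(-4.0000, -2.8660, -2.0944)

θ' = -2.0944 + 0.0·1.0 = -2.0944
ω = 0 → straight: x' = -3.5 + 1.0·cos(-2.0944)·1.0 = -4.0000
y' = -2 + 1.0·sin(-2.0944)·1.0 = -2.8660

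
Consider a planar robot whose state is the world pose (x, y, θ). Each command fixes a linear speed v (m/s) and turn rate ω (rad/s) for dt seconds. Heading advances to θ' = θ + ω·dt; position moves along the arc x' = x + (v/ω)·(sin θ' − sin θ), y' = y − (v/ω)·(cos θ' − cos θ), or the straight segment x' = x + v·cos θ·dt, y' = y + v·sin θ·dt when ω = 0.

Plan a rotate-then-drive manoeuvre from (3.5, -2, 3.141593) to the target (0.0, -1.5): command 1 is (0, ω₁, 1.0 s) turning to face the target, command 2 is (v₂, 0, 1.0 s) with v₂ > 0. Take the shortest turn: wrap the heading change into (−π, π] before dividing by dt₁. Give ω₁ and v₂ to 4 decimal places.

heading to target = atan2(-1.5−-2, 0−3.5) = 2.9997
Δθ = wrap(2.9997 − 3.1416) = -0.1419; ω₁ = Δθ/dt₁ = -0.1419
distance = √((0−3.5)² + (-1.5−-2)²) = 3.5355; v₂ = distance/dt₂ = 3.5355

ω₁ = -0.1419, v₂ = 3.5355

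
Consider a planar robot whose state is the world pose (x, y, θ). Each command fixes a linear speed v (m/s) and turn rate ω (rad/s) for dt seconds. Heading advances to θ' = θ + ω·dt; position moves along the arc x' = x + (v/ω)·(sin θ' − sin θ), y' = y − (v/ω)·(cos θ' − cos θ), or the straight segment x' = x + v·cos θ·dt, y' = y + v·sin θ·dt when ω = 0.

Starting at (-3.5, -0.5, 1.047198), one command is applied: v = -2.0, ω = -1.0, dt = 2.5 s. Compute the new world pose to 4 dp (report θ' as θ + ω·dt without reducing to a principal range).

θ' = 1.0472 + -1.0·2.5 = -1.4528
R = v/ω = -2.0/-1.0 = 2.0000
x' = -3.5 + 2.0000·(sin -1.4528 − sin 1.0472) = -7.2181
y' = -0.5 − 2.0000·(cos -1.4528 − cos 1.0472) = 0.2646

(-7.2181, 0.2646, -1.4528)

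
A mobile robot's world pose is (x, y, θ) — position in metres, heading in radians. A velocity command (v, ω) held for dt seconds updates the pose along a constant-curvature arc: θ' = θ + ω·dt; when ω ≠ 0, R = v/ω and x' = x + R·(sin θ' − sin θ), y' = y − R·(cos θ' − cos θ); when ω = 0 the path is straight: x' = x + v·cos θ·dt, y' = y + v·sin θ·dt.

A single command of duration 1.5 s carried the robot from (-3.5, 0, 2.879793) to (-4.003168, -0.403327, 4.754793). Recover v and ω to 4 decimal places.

v = 0.5000, ω = 1.2500

Δθ = 4.754793 − 2.879793 = 1.875000
ω = Δθ/dt = 1.875000/1.5 = 1.2500
R = Δx/(sin θ' − sin θ) = 0.4000
v = R·ω = 0.4000·1.2500 = 0.5000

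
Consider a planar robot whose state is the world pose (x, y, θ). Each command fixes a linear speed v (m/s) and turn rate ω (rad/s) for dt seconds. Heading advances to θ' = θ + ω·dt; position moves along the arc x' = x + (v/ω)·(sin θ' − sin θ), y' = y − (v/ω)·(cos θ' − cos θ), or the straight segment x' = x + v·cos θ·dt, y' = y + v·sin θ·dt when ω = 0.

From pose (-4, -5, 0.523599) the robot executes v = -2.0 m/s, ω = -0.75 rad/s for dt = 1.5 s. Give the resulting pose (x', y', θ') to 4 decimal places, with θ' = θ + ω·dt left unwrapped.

(-6.8421, -4.8894, -0.6014)

θ' = 0.5236 + -0.75·1.5 = -0.6014
R = v/ω = -2.0/-0.75 = 2.6667
x' = -4 + 2.6667·(sin -0.6014 − sin 0.5236) = -6.8421
y' = -5 − 2.6667·(cos -0.6014 − cos 0.5236) = -4.8894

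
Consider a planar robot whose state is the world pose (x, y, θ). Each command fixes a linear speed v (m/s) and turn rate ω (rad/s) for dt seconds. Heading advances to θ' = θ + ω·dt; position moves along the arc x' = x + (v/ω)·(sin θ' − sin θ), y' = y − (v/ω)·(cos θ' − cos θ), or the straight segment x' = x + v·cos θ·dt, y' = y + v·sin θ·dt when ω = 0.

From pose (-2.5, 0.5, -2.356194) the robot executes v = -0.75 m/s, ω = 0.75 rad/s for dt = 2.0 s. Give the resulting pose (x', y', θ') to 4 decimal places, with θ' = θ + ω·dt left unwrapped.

θ' = -2.3562 + 0.75·2.0 = -0.8562
R = v/ω = -0.75/0.75 = -1.0000
x' = -2.5 + -1.0000·(sin -0.8562 − sin -2.3562) = -2.4518
y' = 0.5 − -1.0000·(cos -0.8562 − cos -2.3562) = 1.8624

(-2.4518, 1.8624, -0.8562)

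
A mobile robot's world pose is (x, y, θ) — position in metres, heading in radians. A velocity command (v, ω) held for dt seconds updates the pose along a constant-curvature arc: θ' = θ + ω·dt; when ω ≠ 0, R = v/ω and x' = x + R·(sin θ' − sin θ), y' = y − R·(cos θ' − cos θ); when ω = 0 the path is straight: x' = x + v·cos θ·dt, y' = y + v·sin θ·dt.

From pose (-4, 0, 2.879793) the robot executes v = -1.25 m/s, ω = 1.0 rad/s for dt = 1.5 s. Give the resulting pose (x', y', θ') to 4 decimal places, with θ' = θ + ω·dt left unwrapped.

θ' = 2.8798 + 1.0·1.5 = 4.3798
R = v/ω = -1.25/1.0 = -1.2500
x' = -4 + -1.2500·(sin 4.3798 − sin 2.8798) = -2.4950
y' = 0 − -1.2500·(cos 4.3798 − cos 2.8798) = 0.7993

(-2.4950, 0.7993, 4.3798)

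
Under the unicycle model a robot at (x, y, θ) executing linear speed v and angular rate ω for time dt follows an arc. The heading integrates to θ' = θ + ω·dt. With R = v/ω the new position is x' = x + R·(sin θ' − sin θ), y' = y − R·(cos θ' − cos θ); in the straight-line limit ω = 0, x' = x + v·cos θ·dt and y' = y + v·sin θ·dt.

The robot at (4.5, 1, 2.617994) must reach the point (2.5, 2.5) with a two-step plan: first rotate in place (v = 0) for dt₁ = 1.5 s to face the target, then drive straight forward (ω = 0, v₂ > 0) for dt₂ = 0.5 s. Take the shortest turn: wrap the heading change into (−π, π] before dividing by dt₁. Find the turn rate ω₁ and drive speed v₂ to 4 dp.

ω₁ = -0.0799, v₂ = 5.0000

heading to target = atan2(2.5−1, 2.5−4.5) = 2.4981
Δθ = wrap(2.4981 − 2.6180) = -0.1199; ω₁ = Δθ/dt₁ = -0.0799
distance = √((2.5−4.5)² + (2.5−1)²) = 2.5000; v₂ = distance/dt₂ = 5.0000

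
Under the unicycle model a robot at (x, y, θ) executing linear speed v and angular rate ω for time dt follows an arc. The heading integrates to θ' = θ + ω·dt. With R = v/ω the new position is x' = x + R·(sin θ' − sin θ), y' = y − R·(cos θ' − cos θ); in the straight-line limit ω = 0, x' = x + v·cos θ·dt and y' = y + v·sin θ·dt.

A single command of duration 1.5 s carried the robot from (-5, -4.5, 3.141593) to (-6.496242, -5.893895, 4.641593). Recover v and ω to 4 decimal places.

v = 1.5000, ω = 1.0000

Δθ = 4.641593 − 3.141593 = 1.500000
ω = Δθ/dt = 1.500000/1.5 = 1.0000
R = Δx/(sin θ' − sin θ) = 1.5000
v = R·ω = 1.5000·1.0000 = 1.5000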